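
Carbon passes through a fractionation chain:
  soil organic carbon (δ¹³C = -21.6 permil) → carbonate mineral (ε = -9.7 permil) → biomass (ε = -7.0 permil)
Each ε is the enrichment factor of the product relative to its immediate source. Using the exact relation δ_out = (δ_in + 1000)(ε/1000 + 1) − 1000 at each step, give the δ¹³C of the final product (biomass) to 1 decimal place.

-37.9 permil

step 1: δ = (-21.60 + 1000)·(-9.7/1000 + 1) − 1000 = -31.09 permil
step 2: δ = (-31.09 + 1000)·(-7.0/1000 + 1) − 1000 = -37.87 permil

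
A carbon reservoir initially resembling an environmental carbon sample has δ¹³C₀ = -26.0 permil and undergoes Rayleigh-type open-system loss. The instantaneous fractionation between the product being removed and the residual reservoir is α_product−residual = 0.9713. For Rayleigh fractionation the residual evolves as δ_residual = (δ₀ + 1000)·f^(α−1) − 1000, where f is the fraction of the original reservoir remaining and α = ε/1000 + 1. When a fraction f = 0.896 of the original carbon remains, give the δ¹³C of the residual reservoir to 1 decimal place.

Rayleigh residual: δ_res = (δ₀ + 1000)·f^(α−1) − 1000
α − 1 = -0.02870
f^(α−1) = 0.896^(-0.02870) = 1.003157
δ_res = (-26.0 + 1000) × 1.003157 − 1000 = 977.075 − 1000 = -22.93 permil

-22.9 permil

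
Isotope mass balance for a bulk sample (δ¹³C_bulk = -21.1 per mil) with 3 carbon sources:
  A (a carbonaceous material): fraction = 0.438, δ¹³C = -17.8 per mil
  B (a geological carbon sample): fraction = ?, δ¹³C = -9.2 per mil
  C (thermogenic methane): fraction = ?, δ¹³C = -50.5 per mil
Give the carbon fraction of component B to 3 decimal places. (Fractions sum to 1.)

0.365

Let f_B and f_C be the unknown fractions; fractions sum to 1 so f_B + f_C = 0.562.
Mass balance: Σ fᵢ·δᵢ = δ_bulk ⇒ f_B·(-9.2) + f_C·(-50.5) = -21.1 − (-7.796) = -13.304
Substitute f_C = 0.562 − f_B:
f_B·(-9.2 − -50.5) = -13.304 − 0.562×(-50.5) = 15.077
f_B = 15.077 / 41.3 = 0.3651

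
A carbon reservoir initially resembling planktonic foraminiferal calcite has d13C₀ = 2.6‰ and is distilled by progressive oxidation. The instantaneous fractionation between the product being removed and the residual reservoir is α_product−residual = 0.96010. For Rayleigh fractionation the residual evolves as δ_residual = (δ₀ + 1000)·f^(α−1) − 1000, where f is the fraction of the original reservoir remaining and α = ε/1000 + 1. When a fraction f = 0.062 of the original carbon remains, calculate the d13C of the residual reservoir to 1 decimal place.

120.2‰

Rayleigh residual: δ_res = (δ₀ + 1000)·f^(α−1) − 1000
α − 1 = -0.03990
f^(α−1) = 0.062^(-0.03990) = 1.117335
δ_res = (2.6 + 1000) × 1.117335 − 1000 = 1120.241 − 1000 = 120.24‰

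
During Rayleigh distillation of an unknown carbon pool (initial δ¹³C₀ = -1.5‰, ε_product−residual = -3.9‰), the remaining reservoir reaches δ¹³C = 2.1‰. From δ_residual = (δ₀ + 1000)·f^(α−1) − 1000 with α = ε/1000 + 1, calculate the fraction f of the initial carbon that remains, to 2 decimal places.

0.40

α − 1 = ε/1000 = -0.0039
(δ_res + 1000)/(δ₀ + 1000) = (2.1 + 1000)/(-1.5 + 1000) = 1002.1/998.5 = 1.003605
f = 1.003605^(1/-0.0039) = exp(ln(1.003605)/-0.0039) = exp(0.00360/-0.0039)
f = exp(-0.9228) = 0.3974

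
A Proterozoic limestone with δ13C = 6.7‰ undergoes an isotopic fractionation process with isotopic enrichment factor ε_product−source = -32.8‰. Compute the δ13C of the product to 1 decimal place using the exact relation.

Exactly, δ_product = (δ_source + 1000)·(ε/1000 + 1) − 1000.
δ_product = (6.7 + 1000) × (-32.8/1000 + 1) − 1000
δ_product = -26.32‰

-26.3‰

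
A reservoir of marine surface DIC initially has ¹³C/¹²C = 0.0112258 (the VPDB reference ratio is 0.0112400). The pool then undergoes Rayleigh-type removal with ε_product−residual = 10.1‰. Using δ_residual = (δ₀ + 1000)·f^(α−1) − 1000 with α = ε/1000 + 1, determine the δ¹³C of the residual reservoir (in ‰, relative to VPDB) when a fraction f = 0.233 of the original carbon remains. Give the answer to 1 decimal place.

δ₀ = (0.0112258/0.0112400 − 1)×1000 = (0.998737 − 1)×1000 = -1.263‰
α − 1 = ε/1000 = 0.0101
f^(α−1) = 0.233^(0.0101) = 0.985395
δ_res = (-1.263 + 1000) × 0.985395 − 1000 = 984.150 − 1000 = -15.85‰

-15.9‰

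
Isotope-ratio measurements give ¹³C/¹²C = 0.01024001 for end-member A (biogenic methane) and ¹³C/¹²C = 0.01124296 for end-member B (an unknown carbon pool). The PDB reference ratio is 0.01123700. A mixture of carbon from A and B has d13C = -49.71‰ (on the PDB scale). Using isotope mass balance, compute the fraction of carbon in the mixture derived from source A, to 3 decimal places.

0.563

δ_A = (0.01024001/0.01123700 − 1)×1000 = (0.911276 − 1)×1000 = -88.724‰
δ_B = (0.01124296/0.01123700 − 1)×1000 = (1.000530 − 1)×1000 = 0.530‰
f_A = (δ_mix − δ_B)/(δ_A − δ_B) = (-49.71 − (0.530))/(-88.724 − (0.530))
f_A = -50.240 / -89.254 = 0.5629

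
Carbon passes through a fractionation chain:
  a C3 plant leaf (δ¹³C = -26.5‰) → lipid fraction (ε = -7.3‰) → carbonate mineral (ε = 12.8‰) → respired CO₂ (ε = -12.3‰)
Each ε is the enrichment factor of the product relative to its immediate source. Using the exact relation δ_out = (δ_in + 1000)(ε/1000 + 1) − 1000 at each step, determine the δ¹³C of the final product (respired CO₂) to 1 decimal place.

step 1: δ = (-26.50 + 1000)·(-7.3/1000 + 1) − 1000 = -33.61‰
step 2: δ = (-33.61 + 1000)·(12.8/1000 + 1) − 1000 = -21.24‰
step 3: δ = (-21.24 + 1000)·(-12.3/1000 + 1) − 1000 = -33.28‰

-33.3‰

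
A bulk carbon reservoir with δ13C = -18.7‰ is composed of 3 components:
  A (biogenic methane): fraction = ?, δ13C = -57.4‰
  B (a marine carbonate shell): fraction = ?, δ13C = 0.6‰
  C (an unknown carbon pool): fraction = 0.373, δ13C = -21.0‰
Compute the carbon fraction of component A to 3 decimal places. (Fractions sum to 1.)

0.194

Let f_A and f_B be the unknown fractions; fractions sum to 1 so f_A + f_B = 0.627.
Mass balance: Σ fᵢ·δᵢ = δ_bulk ⇒ f_A·(-57.4) + f_B·(0.6) = -18.7 − (-7.833) = -10.867
Substitute f_B = 0.627 − f_A:
f_A·(-57.4 − 0.6) = -10.867 − 0.627×(0.6) = -11.243
f_A = -11.243 / -58.0 = 0.1938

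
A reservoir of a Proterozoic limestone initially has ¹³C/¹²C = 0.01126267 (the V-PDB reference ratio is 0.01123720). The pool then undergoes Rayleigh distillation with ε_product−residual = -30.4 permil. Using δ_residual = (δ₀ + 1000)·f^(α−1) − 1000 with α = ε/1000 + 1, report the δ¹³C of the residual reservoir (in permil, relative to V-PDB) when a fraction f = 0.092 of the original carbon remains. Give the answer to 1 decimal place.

δ₀ = (0.01126267/0.01123720 − 1)×1000 = (1.002267 − 1)×1000 = 2.267 permil
α − 1 = ε/1000 = -0.0304
f^(α−1) = 0.092^(-0.0304) = 1.075229
δ_res = (2.267 + 1000) × 1.075229 − 1000 = 1077.666 − 1000 = 77.67 permil

77.7 permil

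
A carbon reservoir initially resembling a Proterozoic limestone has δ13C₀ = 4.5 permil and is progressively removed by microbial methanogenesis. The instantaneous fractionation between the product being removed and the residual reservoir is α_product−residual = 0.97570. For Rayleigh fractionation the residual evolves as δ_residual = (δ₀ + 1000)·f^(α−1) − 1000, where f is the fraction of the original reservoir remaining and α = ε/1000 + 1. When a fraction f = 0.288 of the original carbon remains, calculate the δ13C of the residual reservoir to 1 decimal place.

35.3 permil

Rayleigh residual: δ_res = (δ₀ + 1000)·f^(α−1) − 1000
α − 1 = -0.02430
f^(α−1) = 0.288^(-0.02430) = 1.030711
δ_res = (4.5 + 1000) × 1.030711 − 1000 = 1035.349 − 1000 = 35.35 permil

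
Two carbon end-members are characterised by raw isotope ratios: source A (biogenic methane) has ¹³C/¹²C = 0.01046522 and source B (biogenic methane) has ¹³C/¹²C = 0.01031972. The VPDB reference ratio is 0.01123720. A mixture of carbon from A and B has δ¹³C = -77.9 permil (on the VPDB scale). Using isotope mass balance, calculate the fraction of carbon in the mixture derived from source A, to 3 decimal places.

0.289

δ_A = (0.01046522/0.01123720 − 1)×1000 = (0.931301 − 1)×1000 = -68.699 permil
δ_B = (0.01031972/0.01123720 − 1)×1000 = (0.918353 − 1)×1000 = -81.647 permil
f_A = (δ_mix − δ_B)/(δ_A − δ_B) = (-77.9 − (-81.647))/(-68.699 − (-81.647))
f_A = 3.747 / 12.948 = 0.2894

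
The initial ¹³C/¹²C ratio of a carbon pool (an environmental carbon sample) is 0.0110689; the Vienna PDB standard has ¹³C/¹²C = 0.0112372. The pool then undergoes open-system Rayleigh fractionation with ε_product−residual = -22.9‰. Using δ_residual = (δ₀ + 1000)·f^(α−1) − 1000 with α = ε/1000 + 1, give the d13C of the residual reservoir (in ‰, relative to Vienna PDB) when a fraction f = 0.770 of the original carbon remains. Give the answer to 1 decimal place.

δ₀ = (0.0110689/0.0112372 − 1)×1000 = (0.985023 − 1)×1000 = -14.977‰
α − 1 = ε/1000 = -0.0229
f^(α−1) = 0.770^(-0.0229) = 1.006003
δ_res = (-14.977 + 1000) × 1.006003 − 1000 = 990.936 − 1000 = -9.06‰

-9.1‰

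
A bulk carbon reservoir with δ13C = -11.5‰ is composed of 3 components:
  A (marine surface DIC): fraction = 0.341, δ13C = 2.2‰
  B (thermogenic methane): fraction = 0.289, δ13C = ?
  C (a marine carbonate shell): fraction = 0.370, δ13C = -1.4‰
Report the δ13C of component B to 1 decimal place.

Isotope mass balance: δ_bulk = Σ fᵢ·δᵢ.
-11.5 = 0.341×(2.2) + 0.289×δ_B + 0.370×(-1.4)
0.289·δ_B = -11.5 − (0.232) = -11.732
δ_B = -11.732 / 0.289 = -40.60‰

-40.6‰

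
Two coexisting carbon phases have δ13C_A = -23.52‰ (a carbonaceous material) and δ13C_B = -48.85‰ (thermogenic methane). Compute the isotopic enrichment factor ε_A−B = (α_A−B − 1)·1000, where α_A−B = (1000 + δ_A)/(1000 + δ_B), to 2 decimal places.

26.63‰

α_A−B = (1000 + -23.52) / (1000 + -48.85) = 976.48 / 951.15 = 1.026631
ε_A−B = (1.026631 − 1) × 1000 = 26.631‰
(The approximation ε ≈ δ_A − δ_B would give 25.33‰.)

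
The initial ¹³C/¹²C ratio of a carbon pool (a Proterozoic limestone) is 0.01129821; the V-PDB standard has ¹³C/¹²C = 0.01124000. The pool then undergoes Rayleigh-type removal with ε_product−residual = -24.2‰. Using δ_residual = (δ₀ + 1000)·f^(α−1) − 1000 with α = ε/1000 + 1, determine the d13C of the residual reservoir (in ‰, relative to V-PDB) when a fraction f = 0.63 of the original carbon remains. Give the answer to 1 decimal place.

δ₀ = (0.01129821/0.01124000 − 1)×1000 = (1.005179 − 1)×1000 = 5.179‰
α − 1 = ε/1000 = -0.0242
f^(α−1) = 0.63^(-0.0242) = 1.011244
δ_res = (5.179 + 1000) × 1.011244 − 1000 = 1016.481 − 1000 = 16.48‰

16.5‰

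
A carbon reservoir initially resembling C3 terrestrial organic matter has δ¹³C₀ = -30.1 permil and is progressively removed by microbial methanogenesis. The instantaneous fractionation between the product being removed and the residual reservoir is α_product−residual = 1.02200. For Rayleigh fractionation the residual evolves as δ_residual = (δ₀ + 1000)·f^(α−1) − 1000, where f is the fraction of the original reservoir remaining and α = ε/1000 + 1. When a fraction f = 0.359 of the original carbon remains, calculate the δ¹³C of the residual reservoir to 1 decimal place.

Rayleigh residual: δ_res = (δ₀ + 1000)·f^(α−1) − 1000
α − 1 = 0.02200
f^(α−1) = 0.359^(0.02200) = 0.977715
δ_res = (-30.1 + 1000) × 0.977715 − 1000 = 948.285 − 1000 = -51.71 permil

-51.7 permil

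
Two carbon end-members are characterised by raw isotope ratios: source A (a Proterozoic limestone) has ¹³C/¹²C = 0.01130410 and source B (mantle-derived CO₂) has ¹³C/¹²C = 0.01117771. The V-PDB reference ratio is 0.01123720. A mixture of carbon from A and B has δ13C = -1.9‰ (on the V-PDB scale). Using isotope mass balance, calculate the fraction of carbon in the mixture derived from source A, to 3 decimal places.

0.302

δ_A = (0.01130410/0.01123720 − 1)×1000 = (1.005953 − 1)×1000 = 5.953‰
δ_B = (0.01117771/0.01123720 − 1)×1000 = (0.994706 − 1)×1000 = -5.294‰
f_A = (δ_mix − δ_B)/(δ_A − δ_B) = (-1.9 − (-5.294))/(5.953 − (-5.294))
f_A = 3.394 / 11.247 = 0.3018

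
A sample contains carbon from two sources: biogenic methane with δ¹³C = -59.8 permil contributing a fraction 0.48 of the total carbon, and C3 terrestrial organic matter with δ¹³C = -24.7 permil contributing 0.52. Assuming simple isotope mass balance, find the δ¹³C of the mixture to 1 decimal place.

-41.5 permil

δ_mix = f_A·δ_A + f_B·δ_B
δ_mix = 0.48 × (-59.8) + 0.52 × (-24.7)
δ_mix = -28.70 + -12.84 = -41.55 permil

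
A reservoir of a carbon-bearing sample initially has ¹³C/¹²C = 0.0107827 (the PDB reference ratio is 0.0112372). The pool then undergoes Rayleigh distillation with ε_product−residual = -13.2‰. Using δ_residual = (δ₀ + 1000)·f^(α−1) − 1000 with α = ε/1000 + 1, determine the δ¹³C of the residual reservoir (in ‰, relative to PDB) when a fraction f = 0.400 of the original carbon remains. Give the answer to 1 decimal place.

-28.8‰

δ₀ = (0.0107827/0.0112372 − 1)×1000 = (0.959554 − 1)×1000 = -40.446‰
α − 1 = ε/1000 = -0.0132
f^(α−1) = 0.400^(-0.0132) = 1.012168
δ_res = (-40.446 + 1000) × 1.012168 − 1000 = 971.230 − 1000 = -28.77‰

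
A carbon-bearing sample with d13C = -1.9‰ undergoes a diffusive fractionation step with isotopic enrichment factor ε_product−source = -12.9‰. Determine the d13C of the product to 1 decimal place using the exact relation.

-14.8‰

Exactly, δ_product = (δ_source + 1000)·(ε/1000 + 1) − 1000.
δ_product = (-1.9 + 1000) × (-12.9/1000 + 1) − 1000
δ_product = -14.78‰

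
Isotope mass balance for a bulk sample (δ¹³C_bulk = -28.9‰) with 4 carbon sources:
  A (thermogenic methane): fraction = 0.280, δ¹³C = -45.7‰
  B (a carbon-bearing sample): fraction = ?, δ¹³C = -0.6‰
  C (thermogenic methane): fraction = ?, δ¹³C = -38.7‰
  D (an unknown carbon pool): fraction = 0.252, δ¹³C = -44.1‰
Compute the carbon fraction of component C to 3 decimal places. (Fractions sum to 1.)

0.124

Let f_C and f_B be the unknown fractions; fractions sum to 1 so f_C + f_B = 0.468.
Mass balance: Σ fᵢ·δᵢ = δ_bulk ⇒ f_C·(-38.7) + f_B·(-0.6) = -28.9 − (-23.909) = -4.991
Substitute f_B = 0.468 − f_C:
f_C·(-38.7 − -0.6) = -4.991 − 0.468×(-0.6) = -4.710
f_C = -4.710 / -38.1 = 0.1236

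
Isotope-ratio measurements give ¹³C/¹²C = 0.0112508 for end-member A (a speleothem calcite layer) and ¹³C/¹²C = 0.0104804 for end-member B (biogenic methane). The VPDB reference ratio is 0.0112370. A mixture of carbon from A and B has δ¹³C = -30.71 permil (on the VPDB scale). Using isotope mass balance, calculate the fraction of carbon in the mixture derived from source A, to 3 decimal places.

0.534

δ_A = (0.0112508/0.0112370 − 1)×1000 = (1.001228 − 1)×1000 = 1.228 permil
δ_B = (0.0104804/0.0112370 − 1)×1000 = (0.932669 − 1)×1000 = -67.331 permil
f_A = (δ_mix − δ_B)/(δ_A − δ_B) = (-30.71 − (-67.331))/(1.228 − (-67.331))
f_A = 36.621 / 68.559 = 0.5342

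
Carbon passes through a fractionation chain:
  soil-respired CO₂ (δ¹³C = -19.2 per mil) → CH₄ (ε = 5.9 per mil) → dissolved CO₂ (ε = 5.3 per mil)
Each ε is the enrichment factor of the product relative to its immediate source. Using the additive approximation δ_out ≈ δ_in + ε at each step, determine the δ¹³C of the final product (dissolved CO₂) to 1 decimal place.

-8.0 per mil

step 1: δ ≈ -19.2 + (5.9) = -13.3 per mil
step 2: δ ≈ -13.3 + (5.3) = -8.0 per mil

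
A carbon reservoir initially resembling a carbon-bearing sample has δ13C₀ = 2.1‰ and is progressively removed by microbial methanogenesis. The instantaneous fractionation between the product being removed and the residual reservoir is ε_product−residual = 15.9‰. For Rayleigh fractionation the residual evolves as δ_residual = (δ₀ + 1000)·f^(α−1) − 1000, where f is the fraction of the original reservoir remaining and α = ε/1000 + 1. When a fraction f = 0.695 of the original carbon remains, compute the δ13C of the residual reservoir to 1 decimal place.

-3.7‰

Rayleigh residual: δ_res = (δ₀ + 1000)·f^(α−1) − 1000
α = ε/1000 + 1 = 1.01590, so α − 1 = 0.01590
f^(α−1) = 0.695^(0.01590) = 0.994232
δ_res = (2.1 + 1000) × 0.994232 − 1000 = 996.319 − 1000 = -3.68‰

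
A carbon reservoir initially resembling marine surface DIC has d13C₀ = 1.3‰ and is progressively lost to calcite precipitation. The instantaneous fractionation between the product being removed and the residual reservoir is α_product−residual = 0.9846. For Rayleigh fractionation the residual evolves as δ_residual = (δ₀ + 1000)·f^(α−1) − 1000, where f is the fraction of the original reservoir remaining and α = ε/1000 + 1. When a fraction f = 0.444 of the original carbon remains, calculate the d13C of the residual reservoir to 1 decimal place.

13.9‰

Rayleigh residual: δ_res = (δ₀ + 1000)·f^(α−1) − 1000
α − 1 = -0.01540
f^(α−1) = 0.444^(-0.01540) = 1.012582
δ_res = (1.3 + 1000) × 1.012582 − 1000 = 1013.899 − 1000 = 13.90‰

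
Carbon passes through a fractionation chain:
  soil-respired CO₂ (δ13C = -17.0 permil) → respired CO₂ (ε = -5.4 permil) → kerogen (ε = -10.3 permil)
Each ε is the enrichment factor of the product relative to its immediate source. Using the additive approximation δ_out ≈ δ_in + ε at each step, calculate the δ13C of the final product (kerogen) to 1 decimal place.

-32.7 permil

step 1: δ ≈ -17.0 + (-5.4) = -22.4 permil
step 2: δ ≈ -22.4 + (-10.3) = -32.7 permil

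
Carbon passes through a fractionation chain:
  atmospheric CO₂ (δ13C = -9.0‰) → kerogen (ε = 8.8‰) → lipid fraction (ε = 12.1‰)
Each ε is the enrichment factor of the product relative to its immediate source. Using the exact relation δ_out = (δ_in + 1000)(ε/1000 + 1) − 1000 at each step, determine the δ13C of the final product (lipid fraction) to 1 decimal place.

11.8‰

step 1: δ = (-9.00 + 1000)·(8.8/1000 + 1) − 1000 = -0.28‰
step 2: δ = (-0.28 + 1000)·(12.1/1000 + 1) − 1000 = 11.82‰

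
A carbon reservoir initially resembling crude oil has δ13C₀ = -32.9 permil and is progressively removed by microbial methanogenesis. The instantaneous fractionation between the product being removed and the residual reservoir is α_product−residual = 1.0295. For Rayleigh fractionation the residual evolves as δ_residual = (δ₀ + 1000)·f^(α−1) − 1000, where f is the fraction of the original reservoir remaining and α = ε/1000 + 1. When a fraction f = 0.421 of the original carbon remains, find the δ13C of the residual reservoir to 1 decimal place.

Rayleigh residual: δ_res = (δ₀ + 1000)·f^(α−1) − 1000
α − 1 = 0.02950
f^(α−1) = 0.421^(0.02950) = 0.974802
δ_res = (-32.9 + 1000) × 0.974802 − 1000 = 942.731 − 1000 = -57.27 permil

-57.3 permil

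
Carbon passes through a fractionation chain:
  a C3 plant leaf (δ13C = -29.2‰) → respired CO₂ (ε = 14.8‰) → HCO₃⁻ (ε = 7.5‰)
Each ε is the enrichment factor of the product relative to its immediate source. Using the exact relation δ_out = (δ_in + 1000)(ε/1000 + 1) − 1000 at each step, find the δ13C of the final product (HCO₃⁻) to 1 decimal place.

step 1: δ = (-29.20 + 1000)·(14.8/1000 + 1) − 1000 = -14.83‰
step 2: δ = (-14.83 + 1000)·(7.5/1000 + 1) − 1000 = -7.44‰

-7.4‰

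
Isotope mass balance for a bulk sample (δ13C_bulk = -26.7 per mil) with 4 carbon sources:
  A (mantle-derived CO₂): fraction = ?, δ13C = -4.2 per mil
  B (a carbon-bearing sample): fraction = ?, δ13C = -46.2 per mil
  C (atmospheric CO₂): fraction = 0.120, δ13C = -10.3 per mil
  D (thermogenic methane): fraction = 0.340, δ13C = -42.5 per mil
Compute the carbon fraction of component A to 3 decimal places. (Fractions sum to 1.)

0.332

Let f_A and f_B be the unknown fractions; fractions sum to 1 so f_A + f_B = 0.540.
Mass balance: Σ fᵢ·δᵢ = δ_bulk ⇒ f_A·(-4.2) + f_B·(-46.2) = -26.7 − (-15.686) = -11.014
Substitute f_B = 0.540 − f_A:
f_A·(-4.2 − -46.2) = -11.014 − 0.540×(-46.2) = 13.934
f_A = 13.934 / 42.0 = 0.3318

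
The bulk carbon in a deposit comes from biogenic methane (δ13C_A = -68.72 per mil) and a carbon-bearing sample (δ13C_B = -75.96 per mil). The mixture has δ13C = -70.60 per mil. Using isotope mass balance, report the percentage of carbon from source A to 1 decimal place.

δ_mix = f_A·δ_A + (1 − f_A)·δ_B  ⇒  f_A = (δ_mix − δ_B)/(δ_A − δ_B)
f_A = (-70.60 − (-75.96)) / (-68.72 − (-75.96))
f_A = 5.36 / 7.24 = 0.7403

74.0%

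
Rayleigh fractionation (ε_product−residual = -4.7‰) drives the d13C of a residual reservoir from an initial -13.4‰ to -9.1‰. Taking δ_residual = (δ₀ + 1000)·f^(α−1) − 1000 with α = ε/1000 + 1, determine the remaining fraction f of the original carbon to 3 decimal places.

α − 1 = ε/1000 = -0.0047
(δ_res + 1000)/(δ₀ + 1000) = (-9.1 + 1000)/(-13.4 + 1000) = 990.9/986.6 = 1.004358
f = 1.004358^(1/-0.0047) = exp(ln(1.004358)/-0.0047) = exp(0.00435/-0.0047)
f = exp(-0.9253) = 0.3964

0.396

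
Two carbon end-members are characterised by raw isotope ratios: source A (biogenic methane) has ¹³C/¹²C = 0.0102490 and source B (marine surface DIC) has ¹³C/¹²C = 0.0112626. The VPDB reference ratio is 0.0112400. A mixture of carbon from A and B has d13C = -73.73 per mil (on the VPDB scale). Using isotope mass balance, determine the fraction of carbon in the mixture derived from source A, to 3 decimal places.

δ_A = (0.0102490/0.0112400 − 1)×1000 = (0.911833 − 1)×1000 = -88.167 per mil
δ_B = (0.0112626/0.0112400 − 1)×1000 = (1.002011 − 1)×1000 = 2.011 per mil
f_A = (δ_mix − δ_B)/(δ_A − δ_B) = (-73.73 − (2.011))/(-88.167 − (2.011))
f_A = -75.741 / -90.178 = 0.8399

0.840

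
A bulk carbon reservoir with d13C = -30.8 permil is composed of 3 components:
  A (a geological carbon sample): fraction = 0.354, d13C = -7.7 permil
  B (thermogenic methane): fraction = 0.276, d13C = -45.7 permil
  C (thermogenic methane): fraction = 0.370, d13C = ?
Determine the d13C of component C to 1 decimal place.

Isotope mass balance: δ_bulk = Σ fᵢ·δᵢ.
-30.8 = 0.354×(-7.7) + 0.276×(-45.7) + 0.370×δ_C
0.370·δ_C = -30.8 − (-15.339) = -15.461
δ_C = -15.461 / 0.370 = -41.79 permil

-41.8 permil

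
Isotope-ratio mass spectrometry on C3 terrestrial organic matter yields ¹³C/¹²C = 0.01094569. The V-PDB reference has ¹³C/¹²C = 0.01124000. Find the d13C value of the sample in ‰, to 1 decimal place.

d13C = (R_sample / R_standard − 1) × 1000
R_sample / R_standard = 0.01094569 / 0.01124000 = 0.973816
d13C = (0.973816 − 1) × 1000 = -26.18‰

-26.2‰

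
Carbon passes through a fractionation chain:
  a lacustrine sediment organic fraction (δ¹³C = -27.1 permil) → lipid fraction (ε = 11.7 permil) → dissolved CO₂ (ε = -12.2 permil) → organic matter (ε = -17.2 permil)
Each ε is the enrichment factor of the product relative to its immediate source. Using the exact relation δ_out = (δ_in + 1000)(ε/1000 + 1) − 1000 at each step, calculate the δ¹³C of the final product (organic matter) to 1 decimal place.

-44.4 permil

step 1: δ = (-27.10 + 1000)·(11.7/1000 + 1) − 1000 = -15.72 permil
step 2: δ = (-15.72 + 1000)·(-12.2/1000 + 1) − 1000 = -27.73 permil
step 3: δ = (-27.73 + 1000)·(-17.2/1000 + 1) − 1000 = -44.45 permil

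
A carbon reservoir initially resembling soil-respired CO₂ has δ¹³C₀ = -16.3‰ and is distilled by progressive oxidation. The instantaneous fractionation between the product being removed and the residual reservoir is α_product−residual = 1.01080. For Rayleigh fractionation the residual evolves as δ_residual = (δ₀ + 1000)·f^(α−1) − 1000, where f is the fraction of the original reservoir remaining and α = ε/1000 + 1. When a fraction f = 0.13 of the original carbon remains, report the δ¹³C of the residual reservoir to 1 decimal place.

-37.7‰

Rayleigh residual: δ_res = (δ₀ + 1000)·f^(α−1) − 1000
α − 1 = 0.01080
f^(α−1) = 0.13^(0.01080) = 0.978207
δ_res = (-16.3 + 1000) × 0.978207 − 1000 = 962.262 − 1000 = -37.74‰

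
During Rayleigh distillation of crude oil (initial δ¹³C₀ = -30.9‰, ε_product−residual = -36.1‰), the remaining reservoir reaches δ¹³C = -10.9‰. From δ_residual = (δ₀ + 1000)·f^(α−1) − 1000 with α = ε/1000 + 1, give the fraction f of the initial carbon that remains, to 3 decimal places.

0.568

α − 1 = ε/1000 = -0.0361
(δ_res + 1000)/(δ₀ + 1000) = (-10.9 + 1000)/(-30.9 + 1000) = 989.1/969.1 = 1.020638
f = 1.020638^(1/-0.0361) = exp(ln(1.020638)/-0.0361) = exp(0.02043/-0.0361)
f = exp(-0.5659) = 0.5679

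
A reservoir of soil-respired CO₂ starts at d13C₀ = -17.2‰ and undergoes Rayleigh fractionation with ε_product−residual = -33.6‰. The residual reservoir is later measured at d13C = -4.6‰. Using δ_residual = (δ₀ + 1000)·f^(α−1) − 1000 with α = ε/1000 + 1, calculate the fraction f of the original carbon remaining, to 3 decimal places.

α − 1 = ε/1000 = -0.0336
(δ_res + 1000)/(δ₀ + 1000) = (-4.6 + 1000)/(-17.2 + 1000) = 995.4/982.8 = 1.012821
f = 1.012821^(1/-0.0336) = exp(ln(1.012821)/-0.0336) = exp(0.01274/-0.0336)
f = exp(-0.3791) = 0.6845

0.684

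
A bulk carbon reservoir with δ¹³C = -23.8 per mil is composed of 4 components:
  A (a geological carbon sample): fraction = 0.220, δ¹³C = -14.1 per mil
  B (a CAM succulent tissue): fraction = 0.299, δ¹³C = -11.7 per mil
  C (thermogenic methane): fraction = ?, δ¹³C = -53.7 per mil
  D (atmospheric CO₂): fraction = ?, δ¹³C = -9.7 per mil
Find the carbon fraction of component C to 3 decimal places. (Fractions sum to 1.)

Let f_C and f_D be the unknown fractions; fractions sum to 1 so f_C + f_D = 0.481.
Mass balance: Σ fᵢ·δᵢ = δ_bulk ⇒ f_C·(-53.7) + f_D·(-9.7) = -23.8 − (-6.600) = -17.200
Substitute f_D = 0.481 − f_C:
f_C·(-53.7 − -9.7) = -17.200 − 0.481×(-9.7) = -12.534
f_C = -12.534 / -44.0 = 0.2849

0.285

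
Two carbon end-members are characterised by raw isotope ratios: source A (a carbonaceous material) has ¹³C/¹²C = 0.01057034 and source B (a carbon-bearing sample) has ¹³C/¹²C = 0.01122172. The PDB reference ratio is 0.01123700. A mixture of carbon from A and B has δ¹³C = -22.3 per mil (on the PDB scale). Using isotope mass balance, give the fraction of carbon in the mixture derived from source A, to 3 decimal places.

δ_A = (0.01057034/0.01123700 − 1)×1000 = (0.940673 − 1)×1000 = -59.327 per mil
δ_B = (0.01122172/0.01123700 − 1)×1000 = (0.998640 − 1)×1000 = -1.360 per mil
f_A = (δ_mix − δ_B)/(δ_A − δ_B) = (-22.3 − (-1.360))/(-59.327 − (-1.360))
f_A = -20.940 / -57.967 = 0.3612

0.361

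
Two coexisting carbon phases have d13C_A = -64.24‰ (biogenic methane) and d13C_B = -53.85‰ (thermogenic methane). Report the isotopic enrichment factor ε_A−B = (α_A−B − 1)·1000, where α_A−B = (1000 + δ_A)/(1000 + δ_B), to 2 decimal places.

-10.98‰

α_A−B = (1000 + -64.24) / (1000 + -53.85) = 935.76 / 946.15 = 0.989019
ε_A−B = (0.989019 − 1) × 1000 = -10.981‰
(The approximation ε ≈ δ_A − δ_B would give -10.39‰.)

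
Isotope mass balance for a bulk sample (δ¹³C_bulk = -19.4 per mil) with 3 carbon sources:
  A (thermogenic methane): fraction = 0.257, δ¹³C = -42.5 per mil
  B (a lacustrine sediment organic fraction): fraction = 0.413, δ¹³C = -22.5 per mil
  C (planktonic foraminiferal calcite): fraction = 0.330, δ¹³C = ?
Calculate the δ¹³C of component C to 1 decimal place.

2.5 per mil

Isotope mass balance: δ_bulk = Σ fᵢ·δᵢ.
-19.4 = 0.257×(-42.5) + 0.413×(-22.5) + 0.330×δ_C
0.330·δ_C = -19.4 − (-20.215) = 0.815
δ_C = 0.815 / 0.330 = 2.47 per mil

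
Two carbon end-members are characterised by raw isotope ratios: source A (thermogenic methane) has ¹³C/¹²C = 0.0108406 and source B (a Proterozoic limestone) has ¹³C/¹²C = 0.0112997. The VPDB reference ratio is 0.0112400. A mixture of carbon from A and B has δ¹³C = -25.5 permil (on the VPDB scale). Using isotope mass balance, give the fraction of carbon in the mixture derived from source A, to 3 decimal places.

0.754

δ_A = (0.0108406/0.0112400 − 1)×1000 = (0.964466 − 1)×1000 = -35.534 permil
δ_B = (0.0112997/0.0112400 − 1)×1000 = (1.005311 − 1)×1000 = 5.311 permil
f_A = (δ_mix − δ_B)/(δ_A − δ_B) = (-25.5 − (5.311))/(-35.534 − (5.311))
f_A = -30.811 / -40.845 = 0.7543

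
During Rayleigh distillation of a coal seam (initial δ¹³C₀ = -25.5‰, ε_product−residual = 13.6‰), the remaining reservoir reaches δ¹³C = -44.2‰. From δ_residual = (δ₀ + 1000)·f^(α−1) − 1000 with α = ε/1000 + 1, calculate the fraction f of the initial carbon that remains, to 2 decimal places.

0.24

α − 1 = ε/1000 = 0.0136
(δ_res + 1000)/(δ₀ + 1000) = (-44.2 + 1000)/(-25.5 + 1000) = 955.8/974.5 = 0.980811
f = 0.980811^(1/0.0136) = exp(ln(0.980811)/0.0136) = exp(-0.01938/0.0136)
f = exp(-1.4247) = 0.2406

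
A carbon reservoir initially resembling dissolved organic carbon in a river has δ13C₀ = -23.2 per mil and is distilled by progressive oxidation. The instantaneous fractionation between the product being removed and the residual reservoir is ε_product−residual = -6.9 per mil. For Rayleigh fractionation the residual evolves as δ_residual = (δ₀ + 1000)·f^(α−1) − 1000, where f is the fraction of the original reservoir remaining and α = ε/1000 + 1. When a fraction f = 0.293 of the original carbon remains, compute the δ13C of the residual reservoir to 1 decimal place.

-14.9 per mil

Rayleigh residual: δ_res = (δ₀ + 1000)·f^(α−1) − 1000
α = ε/1000 + 1 = 0.99310, so α − 1 = -0.00690
f^(α−1) = 0.293^(-0.00690) = 1.008506
δ_res = (-23.2 + 1000) × 1.008506 − 1000 = 985.109 − 1000 = -14.89 per mil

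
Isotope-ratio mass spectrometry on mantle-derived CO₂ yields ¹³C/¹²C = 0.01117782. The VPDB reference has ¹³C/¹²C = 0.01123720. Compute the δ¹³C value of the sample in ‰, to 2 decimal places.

-5.28‰

δ¹³C = (R_sample / R_standard − 1) × 1000
R_sample / R_standard = 0.01117782 / 0.01123720 = 0.994716
δ¹³C = (0.994716 − 1) × 1000 = -5.284‰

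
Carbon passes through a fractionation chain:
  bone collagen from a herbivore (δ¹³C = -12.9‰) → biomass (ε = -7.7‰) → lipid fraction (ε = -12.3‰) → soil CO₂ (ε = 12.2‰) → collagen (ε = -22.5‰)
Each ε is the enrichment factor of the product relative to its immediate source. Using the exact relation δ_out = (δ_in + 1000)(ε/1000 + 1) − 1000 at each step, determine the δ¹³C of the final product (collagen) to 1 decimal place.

step 1: δ = (-12.90 + 1000)·(-7.7/1000 + 1) − 1000 = -20.50‰
step 2: δ = (-20.50 + 1000)·(-12.3/1000 + 1) − 1000 = -32.55‰
step 3: δ = (-32.55 + 1000)·(12.2/1000 + 1) − 1000 = -20.75‰
step 4: δ = (-20.75 + 1000)·(-22.5/1000 + 1) − 1000 = -42.78‰

-42.8‰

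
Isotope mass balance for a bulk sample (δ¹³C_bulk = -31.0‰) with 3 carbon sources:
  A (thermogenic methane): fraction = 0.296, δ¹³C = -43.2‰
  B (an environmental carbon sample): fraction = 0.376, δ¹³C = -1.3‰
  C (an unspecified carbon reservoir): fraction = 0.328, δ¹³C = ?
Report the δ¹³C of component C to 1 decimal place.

-54.0‰

Isotope mass balance: δ_bulk = Σ fᵢ·δᵢ.
-31.0 = 0.296×(-43.2) + 0.376×(-1.3) + 0.328×δ_C
0.328·δ_C = -31.0 − (-13.276) = -17.724
δ_C = -17.724 / 0.328 = -54.04‰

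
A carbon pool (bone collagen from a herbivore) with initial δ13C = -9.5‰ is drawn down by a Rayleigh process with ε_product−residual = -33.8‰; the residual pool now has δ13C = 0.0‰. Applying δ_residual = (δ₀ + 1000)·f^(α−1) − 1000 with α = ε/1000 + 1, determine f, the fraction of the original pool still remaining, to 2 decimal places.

α − 1 = ε/1000 = -0.0338
(δ_res + 1000)/(δ₀ + 1000) = (-0.0 + 1000)/(-9.5 + 1000) = 1000.0/990.5 = 1.009591
f = 1.009591^(1/-0.0338) = exp(ln(1.009591)/-0.0338) = exp(0.00955/-0.0338)
f = exp(-0.2824) = 0.7540

0.75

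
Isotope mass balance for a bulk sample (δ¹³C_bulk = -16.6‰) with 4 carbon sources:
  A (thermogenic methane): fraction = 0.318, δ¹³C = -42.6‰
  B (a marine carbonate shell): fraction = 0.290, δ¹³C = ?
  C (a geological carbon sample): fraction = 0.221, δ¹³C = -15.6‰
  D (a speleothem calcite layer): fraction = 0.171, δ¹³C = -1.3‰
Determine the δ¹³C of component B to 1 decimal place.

Isotope mass balance: δ_bulk = Σ fᵢ·δᵢ.
-16.6 = 0.318×(-42.6) + 0.290×δ_B + 0.221×(-15.6) + 0.171×(-1.3)
0.290·δ_B = -16.6 − (-17.217) = 0.617
δ_B = 0.617 / 0.290 = 2.13‰

2.1‰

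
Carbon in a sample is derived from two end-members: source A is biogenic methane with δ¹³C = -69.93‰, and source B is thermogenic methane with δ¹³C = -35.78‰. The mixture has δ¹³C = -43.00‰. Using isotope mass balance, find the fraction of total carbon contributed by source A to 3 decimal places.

0.211

δ_mix = f_A·δ_A + (1 − f_A)·δ_B  ⇒  f_A = (δ_mix − δ_B)/(δ_A − δ_B)
f_A = (-43.00 − (-35.78)) / (-69.93 − (-35.78))
f_A = -7.22 / -34.15 = 0.2114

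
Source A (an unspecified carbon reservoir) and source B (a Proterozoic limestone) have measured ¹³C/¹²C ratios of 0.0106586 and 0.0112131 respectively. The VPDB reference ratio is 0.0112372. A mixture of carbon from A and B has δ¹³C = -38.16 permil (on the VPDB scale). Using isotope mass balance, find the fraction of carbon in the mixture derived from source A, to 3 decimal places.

0.730

δ_A = (0.0106586/0.0112372 − 1)×1000 = (0.948510 − 1)×1000 = -51.490 permil
δ_B = (0.0112131/0.0112372 − 1)×1000 = (0.997855 − 1)×1000 = -2.145 permil
f_A = (δ_mix − δ_B)/(δ_A − δ_B) = (-38.16 − (-2.145))/(-51.490 − (-2.145))
f_A = -36.015 / -49.345 = 0.7299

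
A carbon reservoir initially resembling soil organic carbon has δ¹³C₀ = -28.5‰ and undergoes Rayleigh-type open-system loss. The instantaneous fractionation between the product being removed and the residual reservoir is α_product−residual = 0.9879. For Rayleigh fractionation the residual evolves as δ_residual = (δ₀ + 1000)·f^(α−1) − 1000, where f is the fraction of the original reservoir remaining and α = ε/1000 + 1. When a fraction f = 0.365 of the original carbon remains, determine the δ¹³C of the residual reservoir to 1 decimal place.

Rayleigh residual: δ_res = (δ₀ + 1000)·f^(α−1) − 1000
α − 1 = -0.01210
f^(α−1) = 0.365^(-0.01210) = 1.012270
δ_res = (-28.5 + 1000) × 1.012270 − 1000 = 983.420 − 1000 = -16.58‰

-16.6‰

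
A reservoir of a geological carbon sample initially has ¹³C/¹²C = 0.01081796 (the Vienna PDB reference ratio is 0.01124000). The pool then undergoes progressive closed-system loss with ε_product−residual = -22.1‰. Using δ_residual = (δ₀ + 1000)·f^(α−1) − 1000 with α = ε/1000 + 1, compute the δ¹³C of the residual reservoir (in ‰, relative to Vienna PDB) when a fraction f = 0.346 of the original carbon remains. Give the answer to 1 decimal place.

-14.7‰

δ₀ = (0.01081796/0.01124000 − 1)×1000 = (0.962452 − 1)×1000 = -37.548‰
α − 1 = ε/1000 = -0.0221
f^(α−1) = 0.346^(-0.0221) = 1.023732
δ_res = (-37.548 + 1000) × 1.023732 − 1000 = 985.293 − 1000 = -14.71‰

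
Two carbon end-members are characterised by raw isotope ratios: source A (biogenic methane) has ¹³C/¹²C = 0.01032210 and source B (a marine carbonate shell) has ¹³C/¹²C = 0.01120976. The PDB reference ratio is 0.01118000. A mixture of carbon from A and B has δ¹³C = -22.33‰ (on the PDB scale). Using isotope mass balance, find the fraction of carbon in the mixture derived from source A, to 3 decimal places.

δ_A = (0.01032210/0.01118000 − 1)×1000 = (0.923265 − 1)×1000 = -76.735‰
δ_B = (0.01120976/0.01118000 − 1)×1000 = (1.002662 − 1)×1000 = 2.662‰
f_A = (δ_mix − δ_B)/(δ_A − δ_B) = (-22.33 − (2.662))/(-76.735 − (2.662))
f_A = -24.992 / -79.397 = 0.3148

0.315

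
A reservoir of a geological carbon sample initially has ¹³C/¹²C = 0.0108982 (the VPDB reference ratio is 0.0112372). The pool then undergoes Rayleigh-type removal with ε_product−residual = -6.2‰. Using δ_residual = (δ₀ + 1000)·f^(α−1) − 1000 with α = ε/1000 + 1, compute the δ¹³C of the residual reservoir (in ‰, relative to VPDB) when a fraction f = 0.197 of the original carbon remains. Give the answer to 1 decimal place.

-20.3‰

δ₀ = (0.0108982/0.0112372 − 1)×1000 = (0.969832 − 1)×1000 = -30.168‰
α − 1 = ε/1000 = -0.0062
f^(α−1) = 0.197^(-0.0062) = 1.010123
δ_res = (-30.168 + 1000) × 1.010123 − 1000 = 979.650 − 1000 = -20.35‰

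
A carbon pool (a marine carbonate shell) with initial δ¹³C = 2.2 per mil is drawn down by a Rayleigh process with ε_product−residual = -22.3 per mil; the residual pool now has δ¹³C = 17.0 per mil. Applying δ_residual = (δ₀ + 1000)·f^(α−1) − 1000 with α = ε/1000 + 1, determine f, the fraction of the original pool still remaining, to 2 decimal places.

0.52

α − 1 = ε/1000 = -0.0223
(δ_res + 1000)/(δ₀ + 1000) = (17.0 + 1000)/(2.2 + 1000) = 1017.0/1002.2 = 1.014768
f = 1.014768^(1/-0.0223) = exp(ln(1.014768)/-0.0223) = exp(0.01466/-0.0223)
f = exp(-0.6574) = 0.5182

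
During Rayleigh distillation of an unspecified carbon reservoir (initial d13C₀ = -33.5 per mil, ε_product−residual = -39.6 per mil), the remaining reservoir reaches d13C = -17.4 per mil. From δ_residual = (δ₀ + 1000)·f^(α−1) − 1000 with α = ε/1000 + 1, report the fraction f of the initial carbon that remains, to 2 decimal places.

α − 1 = ε/1000 = -0.0396
(δ_res + 1000)/(δ₀ + 1000) = (-17.4 + 1000)/(-33.5 + 1000) = 982.6/966.5 = 1.016658
f = 1.016658^(1/-0.0396) = exp(ln(1.016658)/-0.0396) = exp(0.01652/-0.0396)
f = exp(-0.4172) = 0.6589

0.66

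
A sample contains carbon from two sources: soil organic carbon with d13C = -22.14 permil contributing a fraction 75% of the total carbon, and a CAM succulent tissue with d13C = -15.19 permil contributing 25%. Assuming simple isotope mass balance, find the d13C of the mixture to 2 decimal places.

-20.40 permil

δ_mix = f_A·δ_A + f_B·δ_B
δ_mix = 0.75 × (-22.14) + 0.25 × (-15.19)
δ_mix = -16.605 + -3.797 = -20.402 permil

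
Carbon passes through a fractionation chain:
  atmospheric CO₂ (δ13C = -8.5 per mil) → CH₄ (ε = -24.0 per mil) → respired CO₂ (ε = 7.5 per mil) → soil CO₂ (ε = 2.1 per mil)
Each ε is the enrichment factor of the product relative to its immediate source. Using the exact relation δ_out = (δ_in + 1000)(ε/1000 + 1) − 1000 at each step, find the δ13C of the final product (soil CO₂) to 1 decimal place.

-23.0 per mil

step 1: δ = (-8.50 + 1000)·(-24.0/1000 + 1) − 1000 = -32.30 per mil
step 2: δ = (-32.30 + 1000)·(7.5/1000 + 1) − 1000 = -25.04 per mil
step 3: δ = (-25.04 + 1000)·(2.1/1000 + 1) − 1000 = -22.99 per mil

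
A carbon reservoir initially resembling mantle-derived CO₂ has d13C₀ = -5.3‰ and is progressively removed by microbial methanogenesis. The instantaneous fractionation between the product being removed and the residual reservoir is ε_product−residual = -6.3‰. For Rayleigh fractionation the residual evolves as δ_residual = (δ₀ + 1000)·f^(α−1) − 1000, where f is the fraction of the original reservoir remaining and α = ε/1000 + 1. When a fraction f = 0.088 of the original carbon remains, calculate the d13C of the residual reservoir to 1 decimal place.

10.0‰

Rayleigh residual: δ_res = (δ₀ + 1000)·f^(α−1) − 1000
α = ε/1000 + 1 = 0.99370, so α − 1 = -0.00630
f^(α−1) = 0.088^(-0.00630) = 1.015429
δ_res = (-5.3 + 1000) × 1.015429 − 1000 = 1010.048 − 1000 = 10.05‰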